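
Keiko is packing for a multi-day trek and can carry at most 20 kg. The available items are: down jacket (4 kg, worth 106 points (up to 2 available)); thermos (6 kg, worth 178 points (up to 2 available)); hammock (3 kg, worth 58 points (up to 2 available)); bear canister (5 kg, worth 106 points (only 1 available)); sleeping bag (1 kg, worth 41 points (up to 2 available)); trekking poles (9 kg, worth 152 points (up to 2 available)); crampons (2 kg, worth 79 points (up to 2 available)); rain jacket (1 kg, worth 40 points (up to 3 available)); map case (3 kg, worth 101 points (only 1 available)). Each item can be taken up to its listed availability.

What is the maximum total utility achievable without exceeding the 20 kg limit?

676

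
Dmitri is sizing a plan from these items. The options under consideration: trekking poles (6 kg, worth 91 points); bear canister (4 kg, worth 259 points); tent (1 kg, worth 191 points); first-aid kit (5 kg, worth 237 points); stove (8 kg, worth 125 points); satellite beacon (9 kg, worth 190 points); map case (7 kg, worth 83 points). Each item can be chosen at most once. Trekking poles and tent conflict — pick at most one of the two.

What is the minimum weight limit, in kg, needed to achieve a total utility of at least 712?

17

Minimise kg subject to total utility ≥ 712.
Taking bear canister + tent + first-aid kit + map case gives 770 (≥ 712) for 17 kg.
Any bundle with less than 17 kg falls short of 712.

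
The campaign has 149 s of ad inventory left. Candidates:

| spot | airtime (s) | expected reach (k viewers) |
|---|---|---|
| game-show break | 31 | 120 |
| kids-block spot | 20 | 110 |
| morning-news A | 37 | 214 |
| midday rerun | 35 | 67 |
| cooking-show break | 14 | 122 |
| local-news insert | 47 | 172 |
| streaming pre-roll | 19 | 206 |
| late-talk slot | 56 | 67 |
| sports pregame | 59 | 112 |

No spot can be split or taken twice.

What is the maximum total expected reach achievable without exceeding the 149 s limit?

The ratio heuristic lands on game-show break + kids-block spot + morning-news A + cooking-show break + streaming pre-roll (772) but leaves 28 s idle.
Replace kids-block spot with local-news insert: the trade gains 62 net, giving 834 at 148 s.
That's the maximum — no swap from here does better than 834.

834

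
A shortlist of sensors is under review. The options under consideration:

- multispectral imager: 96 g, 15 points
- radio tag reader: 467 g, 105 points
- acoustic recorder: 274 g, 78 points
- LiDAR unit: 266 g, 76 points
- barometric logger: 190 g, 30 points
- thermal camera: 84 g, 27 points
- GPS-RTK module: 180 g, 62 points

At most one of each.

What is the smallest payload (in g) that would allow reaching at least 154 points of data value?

530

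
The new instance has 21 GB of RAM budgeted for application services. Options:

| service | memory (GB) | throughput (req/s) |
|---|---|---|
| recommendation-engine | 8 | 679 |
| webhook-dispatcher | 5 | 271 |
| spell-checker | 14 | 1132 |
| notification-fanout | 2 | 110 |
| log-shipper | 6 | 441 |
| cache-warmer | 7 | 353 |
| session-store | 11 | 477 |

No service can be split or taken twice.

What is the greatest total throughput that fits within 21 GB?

Ranking by ratio (throughput/GB): recommendation-engine 84.88, spell-checker 80.86, log-shipper 73.50.
Taking the top-ratio services first gives recommendation-engine + webhook-dispatcher + notification-fanout + log-shipper for 1501 (21 GB).
Replace recommendation-engine and webhook-dispatcher and notification-fanout with spell-checker: the trade gains 72 net, giving 1573 at 20 GB.
Every other selection either busts 21 GB or fails to beat 1573.

1573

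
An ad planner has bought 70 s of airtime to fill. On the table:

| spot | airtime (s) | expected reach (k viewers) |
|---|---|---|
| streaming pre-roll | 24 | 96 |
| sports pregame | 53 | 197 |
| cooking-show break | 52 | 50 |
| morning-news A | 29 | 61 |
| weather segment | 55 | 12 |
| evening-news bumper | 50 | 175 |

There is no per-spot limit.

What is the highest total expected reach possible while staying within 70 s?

197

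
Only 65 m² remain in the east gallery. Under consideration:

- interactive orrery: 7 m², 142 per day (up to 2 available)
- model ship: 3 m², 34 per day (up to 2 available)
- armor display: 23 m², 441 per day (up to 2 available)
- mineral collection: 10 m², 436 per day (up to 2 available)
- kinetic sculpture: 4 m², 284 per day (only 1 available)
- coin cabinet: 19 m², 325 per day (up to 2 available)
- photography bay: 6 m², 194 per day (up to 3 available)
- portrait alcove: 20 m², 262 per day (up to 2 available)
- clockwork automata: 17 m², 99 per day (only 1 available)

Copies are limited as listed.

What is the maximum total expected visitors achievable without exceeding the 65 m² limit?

2179

Density check — kinetic sculpture 71.00, mineral collection 43.60, photography bay 32.33 are the best per m².
Taking the top-ratio exhibits first gives 2×interactive orrery + 2×model ship + 2×mineral collection + kinetic sculpture + 3×photography bay for 2090 (62 m²).
Replace 2×interactive orrery and 2×model ship with armor display: the trade gains 89 net, giving 2179 at 65 m².
No other feasible combination exceeds 2179.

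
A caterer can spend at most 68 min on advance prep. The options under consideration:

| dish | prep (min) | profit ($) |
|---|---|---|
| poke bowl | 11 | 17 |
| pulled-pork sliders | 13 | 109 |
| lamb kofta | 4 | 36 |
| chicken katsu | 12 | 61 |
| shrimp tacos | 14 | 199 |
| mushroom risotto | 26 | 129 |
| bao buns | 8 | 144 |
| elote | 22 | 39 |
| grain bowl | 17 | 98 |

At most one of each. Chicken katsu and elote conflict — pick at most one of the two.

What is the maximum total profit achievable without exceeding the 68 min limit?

By profit per min: bao buns 18.00, shrimp tacos 14.21, lamb kofta 9.00, pulled-pork sliders 8.38 lead.
Best packing: pulled-pork sliders + lamb kofta + chicken katsu + shrimp tacos + bao buns + grain bowl — 68 min, 647 total.
Runner-up pulled-pork sliders + lamb kofta + shrimp tacos + mushroom risotto + bao buns tops out at 617.

647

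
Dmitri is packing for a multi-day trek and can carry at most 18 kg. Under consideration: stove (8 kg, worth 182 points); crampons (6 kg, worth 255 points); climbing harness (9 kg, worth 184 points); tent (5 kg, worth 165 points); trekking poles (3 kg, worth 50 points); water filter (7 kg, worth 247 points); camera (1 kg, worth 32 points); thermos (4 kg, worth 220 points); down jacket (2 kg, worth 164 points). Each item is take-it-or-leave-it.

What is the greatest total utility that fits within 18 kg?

Best packing: crampons + tent + camera + thermos + down jacket — 18 kg, 836 total.

836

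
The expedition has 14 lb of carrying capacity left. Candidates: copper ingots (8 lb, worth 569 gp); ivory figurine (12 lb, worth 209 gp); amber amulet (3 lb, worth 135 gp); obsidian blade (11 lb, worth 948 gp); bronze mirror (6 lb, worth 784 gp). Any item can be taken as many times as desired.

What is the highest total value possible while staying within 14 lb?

1568

2×bronze mirror uses 12 of the 14 lb and totals 1568.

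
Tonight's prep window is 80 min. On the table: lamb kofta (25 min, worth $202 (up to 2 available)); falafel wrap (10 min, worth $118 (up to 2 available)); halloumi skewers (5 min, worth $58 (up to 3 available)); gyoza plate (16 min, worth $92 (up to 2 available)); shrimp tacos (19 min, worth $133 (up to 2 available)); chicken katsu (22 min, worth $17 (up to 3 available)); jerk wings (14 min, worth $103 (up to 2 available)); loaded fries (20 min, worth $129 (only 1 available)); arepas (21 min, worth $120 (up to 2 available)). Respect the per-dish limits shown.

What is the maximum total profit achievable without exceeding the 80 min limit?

Ranking by ratio (profit/min): falafel wrap 11.80, halloumi skewers 11.60, lamb kofta 8.08.
Taking the top-ratio dishes first gives lamb kofta + 2×falafel wrap + 3×halloumi skewers + jerk wings for 715 (74 min).
The 19 min tied up in halloumi skewers and jerk wings is better spent on lamb kofta — total rises to 756 (80 min).
Every other selection either busts 80 min or exceeds an availability limit or fails to beat 756.

756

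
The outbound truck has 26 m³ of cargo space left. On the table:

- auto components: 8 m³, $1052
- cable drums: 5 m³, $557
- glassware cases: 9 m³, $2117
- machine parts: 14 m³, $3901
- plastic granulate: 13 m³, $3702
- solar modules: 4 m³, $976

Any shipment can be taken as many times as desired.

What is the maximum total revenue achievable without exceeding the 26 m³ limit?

Taking 2×plastic granulate: 26 m³ used, 7404 in revenue.

7404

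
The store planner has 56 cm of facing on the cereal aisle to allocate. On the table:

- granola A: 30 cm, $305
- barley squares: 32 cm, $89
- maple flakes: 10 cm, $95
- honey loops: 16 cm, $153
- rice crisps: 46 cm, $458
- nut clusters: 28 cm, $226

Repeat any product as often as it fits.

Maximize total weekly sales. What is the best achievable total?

Granola A + maple flakes + honey loops uses 56 of the 56 cm and totals 553.
Every other selection either busts 56 cm or fails to beat 553.

553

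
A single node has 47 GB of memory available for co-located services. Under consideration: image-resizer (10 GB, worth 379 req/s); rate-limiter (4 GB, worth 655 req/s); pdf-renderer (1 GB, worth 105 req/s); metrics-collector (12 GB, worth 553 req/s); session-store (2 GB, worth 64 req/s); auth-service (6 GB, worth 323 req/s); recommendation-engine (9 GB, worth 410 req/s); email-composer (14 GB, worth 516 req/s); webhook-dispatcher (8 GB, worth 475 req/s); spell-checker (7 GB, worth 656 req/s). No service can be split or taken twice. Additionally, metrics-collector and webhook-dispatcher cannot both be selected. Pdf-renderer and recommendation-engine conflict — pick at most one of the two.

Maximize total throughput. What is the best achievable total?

2962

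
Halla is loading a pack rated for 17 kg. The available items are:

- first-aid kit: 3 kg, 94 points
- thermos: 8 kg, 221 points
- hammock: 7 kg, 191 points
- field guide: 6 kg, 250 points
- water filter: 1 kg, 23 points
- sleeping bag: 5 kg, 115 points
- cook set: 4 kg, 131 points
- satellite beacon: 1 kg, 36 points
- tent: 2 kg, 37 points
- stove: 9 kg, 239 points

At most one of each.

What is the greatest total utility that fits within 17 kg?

572

Greedy by ratio would take first-aid kit + field guide + water filter + cook set + satellite beacon + tent: 17 kg used, total 571.
But hammock + field guide + cook set fits in 17 kg and reaches 572.
Runner-up first-aid kit + hammock + field guide + satellite beacon tops out at 571.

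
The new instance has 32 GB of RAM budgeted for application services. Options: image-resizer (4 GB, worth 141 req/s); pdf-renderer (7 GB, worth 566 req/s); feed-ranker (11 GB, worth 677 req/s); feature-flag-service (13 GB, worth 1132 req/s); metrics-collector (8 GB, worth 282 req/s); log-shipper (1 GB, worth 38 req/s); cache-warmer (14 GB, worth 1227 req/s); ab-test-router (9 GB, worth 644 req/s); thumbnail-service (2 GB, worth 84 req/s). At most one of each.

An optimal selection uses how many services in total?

4

The maximum throughput within 32 GB is 2538.
image-resizer + feature-flag-service + log-shipper + cache-warmer hits 2538 at 32 GB.
Every optimal selection uses 4 services.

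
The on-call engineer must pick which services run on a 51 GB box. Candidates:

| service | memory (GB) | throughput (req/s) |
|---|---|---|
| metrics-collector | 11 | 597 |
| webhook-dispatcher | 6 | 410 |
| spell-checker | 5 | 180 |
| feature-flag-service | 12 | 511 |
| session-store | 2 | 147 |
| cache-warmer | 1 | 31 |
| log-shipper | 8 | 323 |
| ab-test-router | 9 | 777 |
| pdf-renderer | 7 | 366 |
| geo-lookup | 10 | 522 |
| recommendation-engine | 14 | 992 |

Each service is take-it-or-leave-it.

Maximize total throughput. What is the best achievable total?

Greedy by ratio would take metrics-collector + webhook-dispatcher + session-store + cache-warmer + ab-test-router + pdf-renderer + recommendation-engine: 50 GB used, total 3320.
The 9 GB tied up in session-store and pdf-renderer is better spent on geo-lookup — total rises to 3329 (51 GB).

3329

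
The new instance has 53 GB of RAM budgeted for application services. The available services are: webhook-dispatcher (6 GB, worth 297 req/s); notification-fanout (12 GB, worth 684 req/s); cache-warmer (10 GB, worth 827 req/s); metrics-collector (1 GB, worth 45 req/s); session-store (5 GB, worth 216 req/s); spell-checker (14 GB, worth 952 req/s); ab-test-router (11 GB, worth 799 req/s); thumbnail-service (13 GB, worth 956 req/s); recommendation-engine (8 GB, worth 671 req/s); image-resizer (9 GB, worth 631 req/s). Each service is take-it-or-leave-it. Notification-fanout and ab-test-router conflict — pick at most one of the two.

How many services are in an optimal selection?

6

Best achievable throughput is 3929.
For example cache-warmer + metrics-collector + ab-test-router + thumbnail-service + recommendation-engine + image-resizer achieves it, using 52 GB.
Any selection reaching 3929 contains exactly 6 services.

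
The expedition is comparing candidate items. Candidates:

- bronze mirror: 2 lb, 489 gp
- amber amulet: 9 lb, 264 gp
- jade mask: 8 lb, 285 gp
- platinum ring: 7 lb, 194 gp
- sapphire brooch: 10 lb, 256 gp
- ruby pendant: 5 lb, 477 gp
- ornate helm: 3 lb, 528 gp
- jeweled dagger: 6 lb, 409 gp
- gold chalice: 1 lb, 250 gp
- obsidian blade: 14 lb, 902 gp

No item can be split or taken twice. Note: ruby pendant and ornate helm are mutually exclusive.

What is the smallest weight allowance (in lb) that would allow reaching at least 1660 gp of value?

12

Minimise lb subject to total value ≥ 1660.
bronze mirror + ornate helm + jeweled dagger + gold chalice reaches 1676 using 12 lb.
Below 12 lb the best achievable stays under 1660.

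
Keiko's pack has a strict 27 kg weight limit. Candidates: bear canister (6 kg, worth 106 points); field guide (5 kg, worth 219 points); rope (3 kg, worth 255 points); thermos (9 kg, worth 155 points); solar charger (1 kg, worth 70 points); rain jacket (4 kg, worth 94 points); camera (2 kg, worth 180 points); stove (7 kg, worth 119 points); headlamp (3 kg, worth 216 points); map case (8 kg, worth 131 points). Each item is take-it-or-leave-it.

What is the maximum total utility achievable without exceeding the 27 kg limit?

1189

Greedy by ratio would take bear canister + field guide + rope + solar charger + rain jacket + camera + headlamp: 24 kg used, total 1140.
Dropping bear canister frees 6 kg; slotting in thermos (9 kg) lifts the total to 1189 at 27 kg.
Next best is bear canister + field guide + rope + solar charger + camera + stove + headlamp at 1165 (27 kg) — short by 24.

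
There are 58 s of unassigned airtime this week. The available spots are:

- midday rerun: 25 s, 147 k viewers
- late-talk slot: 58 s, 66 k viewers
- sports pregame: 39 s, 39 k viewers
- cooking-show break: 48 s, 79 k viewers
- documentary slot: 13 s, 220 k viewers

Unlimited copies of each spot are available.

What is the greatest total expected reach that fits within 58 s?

880

Ranking by ratio (expected reach/s): documentary slot 16.92, midday rerun 5.88, cooking-show break 1.65, late-talk slot 1.14.
The ratio ordering already packs tightly: 4×documentary slot, 52 s, 880.
No other feasible combination exceeds 880.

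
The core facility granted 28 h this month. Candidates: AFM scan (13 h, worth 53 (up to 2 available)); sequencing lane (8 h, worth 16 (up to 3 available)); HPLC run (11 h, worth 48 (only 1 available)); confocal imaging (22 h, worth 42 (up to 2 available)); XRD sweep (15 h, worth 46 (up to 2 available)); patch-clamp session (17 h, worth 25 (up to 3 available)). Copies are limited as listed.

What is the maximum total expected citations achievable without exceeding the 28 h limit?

106

The ratio heuristic lands on AFM scan + HPLC run (101) but leaves 4 h idle.
Dropping HPLC run frees 11 h; slotting in AFM scan (13 h) lifts the total to 106 at 26 h.
No other feasible combination exceeds 106.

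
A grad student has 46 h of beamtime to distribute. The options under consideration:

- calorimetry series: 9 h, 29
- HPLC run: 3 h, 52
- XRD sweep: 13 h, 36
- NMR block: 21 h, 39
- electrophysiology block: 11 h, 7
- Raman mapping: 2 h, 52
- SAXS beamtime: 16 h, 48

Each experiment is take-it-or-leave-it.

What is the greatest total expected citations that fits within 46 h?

217

Ranking by ratio (expected citations/h): Raman mapping 26.00, HPLC run 17.33, calorimetry series 3.22, SAXS beamtime 3.00.
Best packing: calorimetry series + HPLC run + XRD sweep + Raman mapping + SAXS beamtime — 43 h, 217 total.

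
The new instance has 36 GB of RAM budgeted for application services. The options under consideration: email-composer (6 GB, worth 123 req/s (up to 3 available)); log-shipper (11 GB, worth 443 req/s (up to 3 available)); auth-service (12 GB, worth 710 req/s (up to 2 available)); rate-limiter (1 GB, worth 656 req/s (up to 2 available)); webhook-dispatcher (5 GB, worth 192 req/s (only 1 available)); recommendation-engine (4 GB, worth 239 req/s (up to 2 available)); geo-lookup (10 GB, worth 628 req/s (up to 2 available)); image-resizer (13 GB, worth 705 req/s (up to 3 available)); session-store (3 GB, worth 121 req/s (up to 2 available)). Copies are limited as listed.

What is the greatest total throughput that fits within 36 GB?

3360

By throughput per GB: rate-limiter 656.00, geo-lookup 62.80, recommendation-engine 59.75 lead.
A density-first pass picks 2×rate-limiter + 2×recommendation-engine + 2×geo-lookup + 2×session-store — 3288 at 36 GB.
The 24 GB tied up in 2×recommendation-engine and geo-lookup and 2×session-store is better spent on 2×auth-service — total rises to 3360 (36 GB).
Nothing else within 36 GB beats 3360.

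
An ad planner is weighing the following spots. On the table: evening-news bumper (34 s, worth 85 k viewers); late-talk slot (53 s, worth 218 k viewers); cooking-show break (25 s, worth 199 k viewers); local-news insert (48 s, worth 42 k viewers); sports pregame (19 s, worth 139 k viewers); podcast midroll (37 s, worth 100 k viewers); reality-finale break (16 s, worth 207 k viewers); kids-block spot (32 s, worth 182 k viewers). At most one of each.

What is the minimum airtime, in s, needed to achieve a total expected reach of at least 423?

Need the lightest bundle worth ≥ 423.
cooking-show break + sports pregame + reality-finale break: 545 expected reach at 60 s.
No combination under 60 s hits 423.

60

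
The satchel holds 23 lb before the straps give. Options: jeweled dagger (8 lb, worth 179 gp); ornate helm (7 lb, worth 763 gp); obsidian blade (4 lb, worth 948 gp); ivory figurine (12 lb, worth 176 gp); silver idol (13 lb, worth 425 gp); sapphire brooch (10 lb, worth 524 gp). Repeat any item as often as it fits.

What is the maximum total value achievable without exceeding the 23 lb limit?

4740

Density check — obsidian blade 237.00, ornate helm 109.00, sapphire brooch 52.40 are the best per lb.
Best packing: 5×obsidian blade — 20 lb, 4740 total.
That's the maximum — no swap from here does better than 4740.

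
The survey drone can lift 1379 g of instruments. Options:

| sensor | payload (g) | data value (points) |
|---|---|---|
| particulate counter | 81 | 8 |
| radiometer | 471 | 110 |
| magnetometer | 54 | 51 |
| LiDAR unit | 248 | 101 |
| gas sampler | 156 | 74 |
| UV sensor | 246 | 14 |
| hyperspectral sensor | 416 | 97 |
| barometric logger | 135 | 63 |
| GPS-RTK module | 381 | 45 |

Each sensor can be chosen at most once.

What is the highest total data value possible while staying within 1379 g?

433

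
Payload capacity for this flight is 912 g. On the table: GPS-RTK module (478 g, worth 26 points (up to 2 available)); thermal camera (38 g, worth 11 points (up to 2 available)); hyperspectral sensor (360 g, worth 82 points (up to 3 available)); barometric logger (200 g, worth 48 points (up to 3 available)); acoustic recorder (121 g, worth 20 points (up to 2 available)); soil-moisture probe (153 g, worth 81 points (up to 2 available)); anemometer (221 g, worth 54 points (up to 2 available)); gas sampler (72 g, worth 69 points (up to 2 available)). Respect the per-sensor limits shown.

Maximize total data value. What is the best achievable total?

413

Filling by ratio: 2×thermal camera + acoustic recorder + 2×soil-moisture probe + anemometer + 2×gas sampler for 396, with 44 g left unused.
Dropping thermal camera and acoustic recorder frees 159 g; slotting in barometric logger (200 g) lifts the total to 413 at 909 g.
No other feasible combination exceeds 413.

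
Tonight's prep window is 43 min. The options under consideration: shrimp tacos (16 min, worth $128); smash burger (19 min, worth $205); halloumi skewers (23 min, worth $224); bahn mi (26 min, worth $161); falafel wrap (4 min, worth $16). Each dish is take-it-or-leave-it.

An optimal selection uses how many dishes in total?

2

Best achievable profit is 429.
smash burger + halloumi skewers hits 429 at 42 min.
Any selection reaching 429 contains exactly 2 dishes.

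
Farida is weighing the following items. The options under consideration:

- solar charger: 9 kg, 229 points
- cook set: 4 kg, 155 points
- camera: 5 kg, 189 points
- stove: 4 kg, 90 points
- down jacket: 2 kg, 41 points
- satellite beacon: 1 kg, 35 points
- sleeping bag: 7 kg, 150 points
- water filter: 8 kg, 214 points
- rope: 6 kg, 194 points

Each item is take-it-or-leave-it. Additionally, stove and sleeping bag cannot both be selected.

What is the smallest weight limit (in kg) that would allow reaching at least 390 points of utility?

12

Look for the lowest-weight combination reaching 390.
cook set + camera + down jacket + satellite beacon reaches 420 using 12 kg.
No combination under 12 kg hits 390.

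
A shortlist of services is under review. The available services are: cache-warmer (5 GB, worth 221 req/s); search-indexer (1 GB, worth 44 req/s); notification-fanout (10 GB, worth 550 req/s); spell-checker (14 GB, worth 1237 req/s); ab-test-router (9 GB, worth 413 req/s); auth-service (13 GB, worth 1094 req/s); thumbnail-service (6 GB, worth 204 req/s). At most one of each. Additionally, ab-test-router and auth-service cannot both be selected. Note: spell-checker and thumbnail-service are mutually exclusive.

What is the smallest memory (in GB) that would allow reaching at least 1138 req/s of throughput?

14

Need the lightest bundle worth ≥ 1138.
Taking spell-checker gives 1237 (≥ 1138) for 14 GB.
No combination under 14 GB hits 1138.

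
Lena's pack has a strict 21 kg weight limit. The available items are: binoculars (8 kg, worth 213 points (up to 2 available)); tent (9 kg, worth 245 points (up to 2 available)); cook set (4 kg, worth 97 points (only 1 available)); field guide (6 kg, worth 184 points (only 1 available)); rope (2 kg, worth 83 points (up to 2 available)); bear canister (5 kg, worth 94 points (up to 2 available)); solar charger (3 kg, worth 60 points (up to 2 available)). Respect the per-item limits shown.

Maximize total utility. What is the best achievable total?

624

Ranking by ratio (utility/kg): rope 41.50, field guide 30.67, tent 27.22, binoculars 26.62.
The ratio heuristic lands on tent + field guide + 2×rope (595) but leaves 2 kg idle.
The 6 kg tied up in field guide is better spent on binoculars — total rises to 624 (21 kg).
Nothing else within 21 kg beats 624.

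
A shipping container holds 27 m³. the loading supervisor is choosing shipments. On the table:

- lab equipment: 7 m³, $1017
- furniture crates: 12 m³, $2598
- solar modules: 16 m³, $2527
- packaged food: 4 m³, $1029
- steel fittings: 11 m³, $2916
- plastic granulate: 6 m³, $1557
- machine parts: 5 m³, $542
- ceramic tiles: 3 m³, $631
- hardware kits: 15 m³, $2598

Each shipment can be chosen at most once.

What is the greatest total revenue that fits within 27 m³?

6543

Density check — steel fittings 265.09, plastic granulate 259.50, packaged food 257.25 are the best per m³.
The ratio heuristic lands on packaged food + steel fittings + plastic granulate + ceramic tiles (6133) but leaves 3 m³ idle.
Replace plastic granulate and ceramic tiles with furniture crates: the trade gains 410 net, giving 6543 at 27 m³.
No other feasible combination exceeds 6543.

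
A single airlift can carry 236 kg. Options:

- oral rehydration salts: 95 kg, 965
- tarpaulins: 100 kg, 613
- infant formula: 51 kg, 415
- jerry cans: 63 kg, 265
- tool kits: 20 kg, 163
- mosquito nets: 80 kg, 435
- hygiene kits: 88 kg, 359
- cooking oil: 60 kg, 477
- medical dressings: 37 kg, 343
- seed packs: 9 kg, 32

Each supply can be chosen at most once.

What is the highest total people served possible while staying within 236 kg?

2052

The ratio heuristic lands on oral rehydration salts + infant formula + tool kits + medical dressings + seed packs (1918) but leaves 24 kg idle.
The 37 kg tied up in medical dressings is better spent on cooking oil — total rises to 2052 (235 kg).
An exhaustive check of the 1024 subsets confirms 2052.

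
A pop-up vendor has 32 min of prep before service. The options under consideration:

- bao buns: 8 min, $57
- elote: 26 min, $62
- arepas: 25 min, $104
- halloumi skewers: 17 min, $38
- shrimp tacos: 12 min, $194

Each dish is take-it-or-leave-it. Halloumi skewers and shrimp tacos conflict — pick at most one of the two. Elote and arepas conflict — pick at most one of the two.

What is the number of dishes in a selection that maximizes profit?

The maximum profit within 32 min is 251.
One optimal bundle: bao buns + shrimp tacos (20 min).
All optima have 2 dishes.

2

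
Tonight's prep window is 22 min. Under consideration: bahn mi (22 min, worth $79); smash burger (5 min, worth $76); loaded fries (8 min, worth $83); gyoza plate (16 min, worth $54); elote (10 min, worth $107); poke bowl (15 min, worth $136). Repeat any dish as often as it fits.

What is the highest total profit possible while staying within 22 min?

Taking 4×smash burger: 20 min used, 304 in profit.
Every other selection either busts 22 min or fails to beat 304.

304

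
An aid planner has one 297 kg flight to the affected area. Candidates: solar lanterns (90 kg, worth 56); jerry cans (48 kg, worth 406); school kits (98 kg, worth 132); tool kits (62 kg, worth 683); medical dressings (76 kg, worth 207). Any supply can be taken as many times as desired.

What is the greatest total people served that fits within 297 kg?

Density check — tool kits 11.02, jerry cans 8.46, medical dressings 2.72, school kits 1.35 are the best per kg.
The ratio ordering already packs tightly: jerry cans + 4×tool kits, 296 kg, 3138.
That's the maximum — no swap from here does better than 3138.

3138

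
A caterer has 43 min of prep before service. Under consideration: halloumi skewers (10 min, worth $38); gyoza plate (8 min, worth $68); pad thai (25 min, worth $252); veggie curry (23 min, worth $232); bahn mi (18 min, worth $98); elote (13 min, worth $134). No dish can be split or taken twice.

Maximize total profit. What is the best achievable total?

386

A density-first pass picks veggie curry + elote — 366 at 36 min.
Replace veggie curry with pad thai: the trade gains 20 net, giving 386 at 38 min.
Runner-up veggie curry + elote tops out at 366.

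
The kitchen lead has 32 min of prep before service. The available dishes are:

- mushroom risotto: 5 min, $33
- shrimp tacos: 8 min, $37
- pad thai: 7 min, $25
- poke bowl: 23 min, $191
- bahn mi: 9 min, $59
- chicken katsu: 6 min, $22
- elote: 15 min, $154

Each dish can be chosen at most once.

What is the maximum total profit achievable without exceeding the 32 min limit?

Ranking by ratio (profit/min): elote 10.27, poke bowl 8.30, mushroom risotto 6.60.
Taking the top-ratio dishes first gives mushroom risotto + bahn mi + elote for 246 (29 min).
The 20 min tied up in mushroom risotto and elote is better spent on poke bowl — total rises to 250 (32 min).
Shrimp tacos + bahn mi + elote (32 min) also reaches 250 — a tie, but nothing goes higher.

250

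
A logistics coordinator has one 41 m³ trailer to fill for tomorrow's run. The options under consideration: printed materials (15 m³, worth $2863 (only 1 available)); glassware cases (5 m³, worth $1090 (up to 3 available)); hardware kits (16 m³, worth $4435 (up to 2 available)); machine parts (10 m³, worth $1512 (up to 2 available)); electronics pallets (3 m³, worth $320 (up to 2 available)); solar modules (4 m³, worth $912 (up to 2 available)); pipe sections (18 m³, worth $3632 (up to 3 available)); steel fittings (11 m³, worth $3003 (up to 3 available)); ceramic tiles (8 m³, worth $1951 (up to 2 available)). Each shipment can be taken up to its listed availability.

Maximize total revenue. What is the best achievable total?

10960

Greedy by ratio would take 2×hardware kits + ceramic tiles: 40 m³ used, total 10821.
The 32 m³ tied up in 2×hardware kits is better spent on 3×steel fittings — total rises to 10960 (41 m³).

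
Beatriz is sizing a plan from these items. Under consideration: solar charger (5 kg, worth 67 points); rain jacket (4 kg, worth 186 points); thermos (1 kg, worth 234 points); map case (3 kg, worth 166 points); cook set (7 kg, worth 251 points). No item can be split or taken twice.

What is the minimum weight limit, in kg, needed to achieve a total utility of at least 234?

1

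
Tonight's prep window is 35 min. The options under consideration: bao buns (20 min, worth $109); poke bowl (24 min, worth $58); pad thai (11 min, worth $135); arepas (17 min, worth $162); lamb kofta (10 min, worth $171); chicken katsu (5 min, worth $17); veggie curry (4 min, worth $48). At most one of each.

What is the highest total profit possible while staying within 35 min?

381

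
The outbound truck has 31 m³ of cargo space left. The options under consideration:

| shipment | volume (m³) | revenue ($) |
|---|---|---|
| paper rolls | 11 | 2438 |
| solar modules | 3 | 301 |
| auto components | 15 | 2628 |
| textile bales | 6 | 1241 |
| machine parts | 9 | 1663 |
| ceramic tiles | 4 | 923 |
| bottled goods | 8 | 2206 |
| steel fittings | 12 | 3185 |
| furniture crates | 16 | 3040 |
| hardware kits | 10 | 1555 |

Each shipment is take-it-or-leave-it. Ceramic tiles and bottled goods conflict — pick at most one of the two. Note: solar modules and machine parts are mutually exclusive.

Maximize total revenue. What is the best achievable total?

7829

Ranking by ratio (revenue/m³): bottled goods 275.75, steel fittings 265.42, ceramic tiles 230.75.
Paper rolls + bottled goods + steel fittings uses 31 of the 31 m³ and totals 7829.
Runner-up machine parts + bottled goods + steel fittings tops out at 7054.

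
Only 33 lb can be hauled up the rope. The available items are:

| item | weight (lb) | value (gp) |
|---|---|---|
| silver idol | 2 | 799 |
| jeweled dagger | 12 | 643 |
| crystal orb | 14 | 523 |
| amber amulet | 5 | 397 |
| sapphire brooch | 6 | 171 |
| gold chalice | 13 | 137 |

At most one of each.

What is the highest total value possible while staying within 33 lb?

The ratio ordering already packs tightly: silver idol + jeweled dagger + crystal orb + amber amulet, 33 lb, 2362.
Every other selection either busts 33 lb or fails to beat 2362.

2362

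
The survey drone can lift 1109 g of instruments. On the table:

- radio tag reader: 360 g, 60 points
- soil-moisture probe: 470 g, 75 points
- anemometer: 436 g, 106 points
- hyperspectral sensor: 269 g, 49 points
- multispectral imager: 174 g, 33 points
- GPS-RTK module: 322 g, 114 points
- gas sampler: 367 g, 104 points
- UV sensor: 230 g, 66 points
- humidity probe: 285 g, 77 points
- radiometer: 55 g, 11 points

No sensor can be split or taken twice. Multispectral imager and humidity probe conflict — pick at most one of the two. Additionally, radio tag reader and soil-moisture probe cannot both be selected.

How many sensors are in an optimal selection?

The maximum data value within 1109 g is 317.
For example multispectral imager + GPS-RTK module + gas sampler + UV sensor achieves it, using 1093 g.
All optima have 4 sensors.

4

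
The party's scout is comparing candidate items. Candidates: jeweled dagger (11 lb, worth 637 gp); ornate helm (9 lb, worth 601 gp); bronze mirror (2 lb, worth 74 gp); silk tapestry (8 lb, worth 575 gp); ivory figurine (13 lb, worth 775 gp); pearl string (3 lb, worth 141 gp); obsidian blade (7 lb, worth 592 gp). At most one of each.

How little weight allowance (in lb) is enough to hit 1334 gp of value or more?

Look for the lowest-weight combination reaching 1334.
ornate helm + pearl string + obsidian blade reaches 1334 using 19 lb.
No combination under 19 lb hits 1334.

19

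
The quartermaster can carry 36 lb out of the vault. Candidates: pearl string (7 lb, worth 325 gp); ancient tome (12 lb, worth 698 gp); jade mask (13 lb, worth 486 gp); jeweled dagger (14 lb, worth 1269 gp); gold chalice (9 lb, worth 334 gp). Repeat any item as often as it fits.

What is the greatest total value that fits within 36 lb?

The ratio ordering already packs tightly: pearl string + 2×jeweled dagger, 35 lb, 2863.
No other feasible combination exceeds 2863.

2863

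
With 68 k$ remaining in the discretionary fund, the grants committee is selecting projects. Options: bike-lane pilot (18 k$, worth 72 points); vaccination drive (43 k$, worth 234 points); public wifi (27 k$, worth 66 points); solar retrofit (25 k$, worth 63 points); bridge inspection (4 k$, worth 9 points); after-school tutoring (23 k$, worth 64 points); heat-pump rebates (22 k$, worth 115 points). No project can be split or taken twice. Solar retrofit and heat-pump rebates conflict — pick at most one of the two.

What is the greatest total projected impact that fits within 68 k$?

349

By projected impact per k$: vaccination drive 5.44, heat-pump rebates 5.23, bike-lane pilot 4.00, after-school tutoring 2.78 lead.
Vaccination drive + heat-pump rebates uses 65 of the 68 k$ and totals 349.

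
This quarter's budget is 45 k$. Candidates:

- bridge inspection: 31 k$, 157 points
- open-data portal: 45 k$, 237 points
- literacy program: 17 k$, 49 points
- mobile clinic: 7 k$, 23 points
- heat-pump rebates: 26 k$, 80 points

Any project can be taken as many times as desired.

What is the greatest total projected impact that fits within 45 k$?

237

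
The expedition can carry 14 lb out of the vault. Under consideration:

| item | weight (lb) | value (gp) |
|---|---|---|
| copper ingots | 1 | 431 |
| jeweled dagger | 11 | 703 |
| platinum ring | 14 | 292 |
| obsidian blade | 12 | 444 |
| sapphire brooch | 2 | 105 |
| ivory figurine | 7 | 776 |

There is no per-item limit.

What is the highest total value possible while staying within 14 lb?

By value per lb: copper ingots 431.00, ivory figurine 110.86, jeweled dagger 63.91 lead.
14×copper ingots uses 14 of the 14 lb and totals 6034.
No other feasible combination exceeds 6034.

6034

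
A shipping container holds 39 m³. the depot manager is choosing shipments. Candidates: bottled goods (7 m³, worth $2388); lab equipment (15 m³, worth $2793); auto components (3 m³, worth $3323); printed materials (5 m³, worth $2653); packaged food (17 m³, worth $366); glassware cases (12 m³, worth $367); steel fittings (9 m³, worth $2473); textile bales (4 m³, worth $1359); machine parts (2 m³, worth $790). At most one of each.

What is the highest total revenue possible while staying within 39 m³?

13630

Ranking by ratio (revenue/m³): auto components 1107.67, printed materials 530.60, machine parts 395.00.
Filling by ratio: bottled goods + auto components + printed materials + steel fittings + textile bales + machine parts for 12986, with 9 m³ left unused.
Dropping textile bales and machine parts frees 6 m³; slotting in lab equipment (15 m³) lifts the total to 13630 at 39 m³.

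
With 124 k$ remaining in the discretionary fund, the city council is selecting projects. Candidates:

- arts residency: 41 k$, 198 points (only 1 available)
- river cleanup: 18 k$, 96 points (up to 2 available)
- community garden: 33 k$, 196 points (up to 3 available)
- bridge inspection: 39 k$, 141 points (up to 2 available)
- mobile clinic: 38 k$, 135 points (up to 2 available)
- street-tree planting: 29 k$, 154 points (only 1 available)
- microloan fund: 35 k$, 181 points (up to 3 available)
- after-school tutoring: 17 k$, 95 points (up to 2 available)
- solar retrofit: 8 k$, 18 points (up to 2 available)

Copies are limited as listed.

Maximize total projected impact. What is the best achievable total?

701

Taking 3×community garden + after-school tutoring + solar retrofit: 124 k$ used, 701 in projected impact.
No other feasible combination exceeds 701.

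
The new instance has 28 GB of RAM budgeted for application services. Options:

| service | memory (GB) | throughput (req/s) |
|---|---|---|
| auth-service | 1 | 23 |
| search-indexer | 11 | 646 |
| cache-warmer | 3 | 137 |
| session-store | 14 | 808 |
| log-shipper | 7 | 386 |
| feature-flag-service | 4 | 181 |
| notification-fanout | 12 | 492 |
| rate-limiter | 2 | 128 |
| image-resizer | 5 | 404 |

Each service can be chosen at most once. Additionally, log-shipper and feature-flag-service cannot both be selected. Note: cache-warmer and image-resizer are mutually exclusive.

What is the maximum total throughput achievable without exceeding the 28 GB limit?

1726

Best packing: session-store + log-shipper + rate-limiter + image-resizer — 28 GB, 1726 total.
That's the maximum — no feasible swap from here does better than 1726.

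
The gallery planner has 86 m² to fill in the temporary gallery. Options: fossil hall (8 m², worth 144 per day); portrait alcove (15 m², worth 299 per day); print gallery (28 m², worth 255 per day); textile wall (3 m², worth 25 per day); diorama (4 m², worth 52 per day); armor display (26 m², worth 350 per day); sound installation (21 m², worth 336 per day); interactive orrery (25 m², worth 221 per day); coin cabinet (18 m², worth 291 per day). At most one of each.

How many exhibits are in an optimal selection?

The maximum expected visitors within 86 m² is 1328.
One optimal bundle: portrait alcove + diorama + armor display + sound installation + coin cabinet (84 m²).
Any selection reaching 1328 contains exactly 5 exhibits.

5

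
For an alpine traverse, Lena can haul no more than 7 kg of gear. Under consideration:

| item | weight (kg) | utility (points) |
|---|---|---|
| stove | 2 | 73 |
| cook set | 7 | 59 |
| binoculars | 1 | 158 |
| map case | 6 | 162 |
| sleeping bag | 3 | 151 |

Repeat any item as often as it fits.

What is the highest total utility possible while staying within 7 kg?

1106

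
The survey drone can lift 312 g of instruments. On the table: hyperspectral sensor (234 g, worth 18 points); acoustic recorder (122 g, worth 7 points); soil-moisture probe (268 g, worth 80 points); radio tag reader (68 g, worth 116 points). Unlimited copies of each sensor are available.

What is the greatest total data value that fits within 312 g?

464

Best packing: 4×radio tag reader — 272 g, 464 total.
Nothing else within 312 g beats 464.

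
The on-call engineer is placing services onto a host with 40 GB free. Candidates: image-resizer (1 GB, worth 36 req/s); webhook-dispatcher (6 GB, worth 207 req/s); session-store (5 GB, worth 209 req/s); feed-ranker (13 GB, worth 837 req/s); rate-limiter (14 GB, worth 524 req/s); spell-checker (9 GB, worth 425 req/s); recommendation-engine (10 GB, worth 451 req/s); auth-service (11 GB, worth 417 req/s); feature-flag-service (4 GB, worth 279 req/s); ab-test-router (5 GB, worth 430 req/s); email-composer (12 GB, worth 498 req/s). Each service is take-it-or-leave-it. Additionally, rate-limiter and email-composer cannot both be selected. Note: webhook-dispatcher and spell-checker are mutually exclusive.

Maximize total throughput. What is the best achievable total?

2289

A density-first pass picks image-resizer + session-store + feed-ranker + spell-checker + feature-flag-service + ab-test-router — 2216 at 37 GB.
Dropping spell-checker frees 9 GB; slotting in email-composer (12 GB) lifts the total to 2289 at 40 GB.
Runner-up session-store + feed-ranker + feature-flag-service + ab-test-router + email-composer tops out at 2253.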